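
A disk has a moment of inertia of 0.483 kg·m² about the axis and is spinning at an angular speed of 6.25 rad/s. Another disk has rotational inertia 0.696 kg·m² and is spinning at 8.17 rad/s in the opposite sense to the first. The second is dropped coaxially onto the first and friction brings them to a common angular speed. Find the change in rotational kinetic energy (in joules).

ΔKE ≈ -29.6 J

No external torque acts about the common axis, so total angular momentum is conserved.
Taking A's sense as positive: L = (0.4830)(6.25) − (0.6960)(8.17) = -2.668 kg·m²·rad/s.
Combined I = 0.4830 + 0.6960 = 1.179 kg·m².
ω_f = L / I = -2.668 / 1.179 = -2.263 rad/s.
KE_i = ½ΣIω² = 32.66 J; KE_f = ½(1.179)(2.263)² = 3.018 J.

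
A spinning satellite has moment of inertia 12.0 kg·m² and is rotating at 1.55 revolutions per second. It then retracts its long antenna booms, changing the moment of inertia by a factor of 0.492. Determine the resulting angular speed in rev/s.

Angular momentum about the spin axis is conserved since the torque about it is zero.
I₂ = 0.492 × 12.0 = 5.904 kg·m².
ω₂ = I₁ω₁ / I₂ = (12.00)(1.55 rev/s) / (5.904) = 3.150 rev/s.

ω₂ ≈ 3.15 rev/s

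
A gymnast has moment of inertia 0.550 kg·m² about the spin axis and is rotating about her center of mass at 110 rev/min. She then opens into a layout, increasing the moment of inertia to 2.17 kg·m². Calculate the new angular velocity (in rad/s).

ω₂ ≈ 2.92 rad/s

Angular momentum about the spin axis is conserved since the torque about it is zero.
ω₂ = I₁ω₁ / I₂ = (0.5500)(110 rpm) / (2.170) = 27.88 rpm = 2.920 rad/s.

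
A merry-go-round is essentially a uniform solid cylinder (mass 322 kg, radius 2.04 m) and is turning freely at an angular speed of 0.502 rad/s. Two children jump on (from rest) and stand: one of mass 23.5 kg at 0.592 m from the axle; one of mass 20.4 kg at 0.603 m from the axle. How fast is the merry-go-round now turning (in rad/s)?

The added mass arrives with no angular momentum about the axle, and any external torque about the axle is negligible, so the system's angular momentum is conserved.
I_p = ½(322)(2.04)² = 670.0 kg·m².
Added inertia Σmr² = (23.5)(0.592)² + (20.4)(0.603)² = 15.65 kg·m²; I_f = 670.0 + 15.65 = 685.7 kg·m².
ω_f = I_p ω_i / I_f = (670.0)(0.502) / 685.7 = 0.4905 rad/s.

ω_f ≈ 0.491 rad/s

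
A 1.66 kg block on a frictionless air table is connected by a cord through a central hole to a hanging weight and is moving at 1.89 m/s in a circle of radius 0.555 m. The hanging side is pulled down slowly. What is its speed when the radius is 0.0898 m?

The only horizontal force on the mass is along the cord (radial), so it exerts no torque about the hole and angular momentum m v r is conserved.
v₂ = v₁ r₁ / r₂ = (1.89)(0.555) / (0.0898) = 11.68 m/s.

v₂ ≈ 11.7 m/s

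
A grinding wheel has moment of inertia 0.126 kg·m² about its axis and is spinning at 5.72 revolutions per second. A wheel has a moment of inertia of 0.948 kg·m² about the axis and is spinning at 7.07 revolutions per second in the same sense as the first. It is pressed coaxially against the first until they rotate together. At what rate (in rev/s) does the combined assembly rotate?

|ω_f| ≈ 6.91 rev/s

No external torque acts about the common axis, so total angular momentum is conserved.
Taking A's sense as positive: L = (0.1260)(5.72) + (0.9480)(7.07) = 7.423 kg·m²·rev/s.
Combined I = 0.1260 + 0.9480 = 1.074 kg·m².
ω_f = L / I = 7.423 / 1.074 = 6.912 rev/s.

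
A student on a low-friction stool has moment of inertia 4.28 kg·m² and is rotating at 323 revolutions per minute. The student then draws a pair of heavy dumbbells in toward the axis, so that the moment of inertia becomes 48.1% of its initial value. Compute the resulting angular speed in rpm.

ω₂ ≈ 672 rpm

No external torque acts about the spin axis, so angular momentum is conserved.
I₂ = 0.481 × 4.28 = 2.059 kg·m².
ω₂ = I₁ω₁ / I₂ = (4.280)(323 rpm) / (2.059) = 671.5 rpm.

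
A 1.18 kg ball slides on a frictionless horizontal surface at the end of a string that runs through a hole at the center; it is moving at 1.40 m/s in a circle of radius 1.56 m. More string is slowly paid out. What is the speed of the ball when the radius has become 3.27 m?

v₂ ≈ 0.668 m/s

Central (radial) force ⇒ zero torque about the center ⇒ m v r is constant.
v₂ = v₁ r₁ / r₂ = (1.40)(1.56) / (3.27) = 0.6679 m/s.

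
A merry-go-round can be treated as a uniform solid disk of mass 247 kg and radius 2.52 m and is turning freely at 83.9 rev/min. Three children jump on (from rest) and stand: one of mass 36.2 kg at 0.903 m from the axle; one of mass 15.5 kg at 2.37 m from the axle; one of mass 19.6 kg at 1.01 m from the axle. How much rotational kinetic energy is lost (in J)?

energy lost ≈ 4490 J

No external torque acts about the axle; L_before = L_after.
I_p = ½(247)(2.52)² = 784.3 kg·m².
Added inertia Σmr² = (36.2)(0.903)² + (15.5)(2.37)² + (19.6)(1.01)² = 136.6 kg·m²; I_f = 784.3 + 136.6 = 920.8 kg·m².
ω_f = I_p ω_i / I_f = (784.3)(83.9) / 920.8 = 71.46 rpm.
KE_i = ½(784.3)(8.786 rad/s)² = 30270 J; KE_f = ½(920.8)(7.483)² = 25780 J.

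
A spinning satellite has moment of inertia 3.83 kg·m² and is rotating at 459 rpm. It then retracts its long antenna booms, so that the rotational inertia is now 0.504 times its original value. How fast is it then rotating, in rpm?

With no external torque about the axis, L is conserved: I₁ω₁ = I₂ω₂.
I₂ = 0.504 × 3.83 = 1.930 kg·m².
ω₂ = I₁ω₁ / I₂ = (3.830)(459 rpm) / (1.930) = 910.7 rpm.

ω₂ ≈ 911 rpm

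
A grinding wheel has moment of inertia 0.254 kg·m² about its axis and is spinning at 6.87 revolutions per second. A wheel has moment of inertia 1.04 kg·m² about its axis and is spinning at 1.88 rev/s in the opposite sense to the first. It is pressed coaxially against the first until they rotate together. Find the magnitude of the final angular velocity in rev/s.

|ω_f| ≈ 0.162 rev/s

The coupling torques are internal; angular momentum about the shared axis is conserved.
Taking A's sense as positive: L = (0.2540)(6.87) − (1.040)(1.88) = -0.2102 kg·m²·rev/s.
Combined I = 0.2540 + 1.040 = 1.294 kg·m².
ω_f = L / I = -0.2102 / 1.294 = -0.1625 rev/s.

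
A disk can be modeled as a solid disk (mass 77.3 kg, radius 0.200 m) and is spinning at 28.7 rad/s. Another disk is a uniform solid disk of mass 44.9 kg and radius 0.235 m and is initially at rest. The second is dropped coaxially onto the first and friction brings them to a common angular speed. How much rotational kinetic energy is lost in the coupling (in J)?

No external torque acts about the common axis, so total angular momentum is conserved.
Moments of inertia: I_A = ½(77.3)(0.200)² = 1.546 kg·m²; I_B = ½(44.9)(0.235)² = 1.240 kg·m².
Taking A's sense as positive: L = (1.546)(28.7) = 44.37 kg·m²·rad/s.
Combined I = 1.546 + 1.240 = 2.786 kg·m².
ω_f = L / I = 44.37 / 2.786 = 15.93 rad/s.
KE_i = ½ΣIω² = 636.7 J; KE_f = ½(2.786)(15.93)² = 353.3 J.

ΔKE lost ≈ 283 J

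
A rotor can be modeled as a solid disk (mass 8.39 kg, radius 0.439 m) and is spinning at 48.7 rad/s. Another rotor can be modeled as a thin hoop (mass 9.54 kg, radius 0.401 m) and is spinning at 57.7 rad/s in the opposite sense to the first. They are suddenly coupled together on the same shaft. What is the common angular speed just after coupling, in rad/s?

|ω_f| ≈ 21.0 rad/s

The coupling torques are internal; angular momentum about the shared axis is conserved.
Moments of inertia: I_A = ½(8.39)(0.439)² = 0.8085 kg·m²; I_B = (9.54)(0.401)² = 1.534 kg·m².
Taking A's sense as positive: L = (0.8085)(48.7) − (1.534)(57.7) = -49.14 kg·m²·rad/s.
Combined I = 0.8085 + 1.534 = 2.343 kg·m².
ω_f = L / I = -49.14 / 2.343 = -20.98 rad/s.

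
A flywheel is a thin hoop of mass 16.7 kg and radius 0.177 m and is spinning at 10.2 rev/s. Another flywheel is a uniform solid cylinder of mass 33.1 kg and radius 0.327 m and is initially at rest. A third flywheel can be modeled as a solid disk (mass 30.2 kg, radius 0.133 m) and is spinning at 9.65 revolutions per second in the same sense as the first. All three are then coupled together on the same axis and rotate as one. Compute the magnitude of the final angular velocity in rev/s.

The coupling torques are internal; angular momentum about the shared axis is conserved.
Moments of inertia: I_A = (16.7)(0.177)² = 0.5232 kg·m²; I_B = ½(33.1)(0.327)² = 1.770 kg·m²; I_C = ½(30.2)(0.133)² = 0.2671 kg·m².
Taking A's sense as positive: L = (0.5232)(10.2) + (0.2671)(9.65) = 7.914 kg·m²·rev/s.
Combined I = 0.5232 + 1.770 + 0.2671 = 2.560 kg·m².
ω_f = L / I = 7.914 / 2.560 = 3.091 rev/s.

|ω_f| ≈ 3.09 rev/s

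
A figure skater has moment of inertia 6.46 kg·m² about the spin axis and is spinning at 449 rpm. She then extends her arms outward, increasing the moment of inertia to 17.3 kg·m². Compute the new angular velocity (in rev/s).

ω₂ ≈ 2.79 rev/s

No external torque acts about the spin axis, so angular momentum is conserved.
ω₂ = I₁ω₁ / I₂ = (6.460)(449 rpm) / (17.30) = 167.7 rpm = 2.794 rev/s.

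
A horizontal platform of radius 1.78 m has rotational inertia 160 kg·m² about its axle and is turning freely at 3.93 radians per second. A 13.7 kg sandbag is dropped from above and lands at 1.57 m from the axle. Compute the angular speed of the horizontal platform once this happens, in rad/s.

ω_f ≈ 3.25 rad/s

The added mass arrives with no angular momentum about the axle, and any external torque about the axle is negligible, so the system's angular momentum is conserved.
Added inertia Σmr² = (13.7)(1.57)² = 33.77 kg·m²; I_f = 160.0 + 33.77 = 193.8 kg·m².
ω_f = I_p ω_i / I_f = (160.0)(3.93) / 193.8 = 3.245 rad/s.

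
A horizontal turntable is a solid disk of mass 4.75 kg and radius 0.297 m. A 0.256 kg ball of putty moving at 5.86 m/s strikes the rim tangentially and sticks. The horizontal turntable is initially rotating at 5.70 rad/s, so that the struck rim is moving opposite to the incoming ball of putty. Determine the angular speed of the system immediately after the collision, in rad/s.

About the axle the impulsive forces during the collision are internal, so angular momentum about that axis is conserved.
I_p = ½(4.75)(0.297)² = 0.2095 kg·m². Taking the sense of the ball of putty's angular momentum as positive, L_{ball} = m v R = (0.256)(5.86)(0.297) = 0.4455 kg·m²/s.
L_i = −I_p ω_p + m v R = −(0.2095)(5.70) + 0.4455 = -0.7486 kg·m²/s.
After sticking, I_f = I_p + m R² = 0.2095 + (0.256)(0.297)² = 0.2321 kg·m².
ω_f = L_i / I_f = -0.7486 / 0.2321 = -3.226 rad/s.

|ω_f| ≈ 3.23 rad/s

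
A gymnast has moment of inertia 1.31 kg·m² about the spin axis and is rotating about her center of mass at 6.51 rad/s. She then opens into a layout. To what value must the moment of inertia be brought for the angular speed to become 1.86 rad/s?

No external torque acts about the spin axis, so angular momentum is conserved.
I₂ = I₁ω₁ / ω₂ = (1.31)(6.51) / (1.86) = 4.585 kg·m².

I₂ ≈ 4.58 kg·m²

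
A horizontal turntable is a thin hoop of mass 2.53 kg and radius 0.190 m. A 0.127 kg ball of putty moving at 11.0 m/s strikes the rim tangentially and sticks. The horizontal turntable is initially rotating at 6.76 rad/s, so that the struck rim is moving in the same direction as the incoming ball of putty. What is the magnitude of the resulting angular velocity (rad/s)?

|ω_f| ≈ 9.20 rad/s

The axle reaction passes through the axle and exerts no torque about it; angular momentum about the axle is conserved through the impact.
I_p = (2.53)(0.190)² = 0.09133 kg·m². Taking the sense of the ball of putty's angular momentum as positive, L_{ball} = m v R = (0.127)(11.0)(0.190) = 0.2654 kg·m²/s.
L_i = +I_p ω_p + m v R = +(0.09133)(6.76) + 0.2654 = 0.8828 kg·m²/s.
After sticking, I_f = I_p + m R² = 0.09133 + (0.127)(0.190)² = 0.09592 kg·m².
ω_f = L_i / I_f = 0.8828 / 0.09592 = 9.204 rad/s.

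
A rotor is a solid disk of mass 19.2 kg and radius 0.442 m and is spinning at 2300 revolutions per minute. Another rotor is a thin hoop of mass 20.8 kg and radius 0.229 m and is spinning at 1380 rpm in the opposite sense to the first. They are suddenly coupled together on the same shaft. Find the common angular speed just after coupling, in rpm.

The coupling torques are internal; angular momentum about the shared axis is conserved.
Moments of inertia: I_A = ½(19.2)(0.442)² = 1.875 kg·m²; I_B = (20.8)(0.229)² = 1.091 kg·m².
Taking A's sense as positive: L = (1.875)(2300) − (1.091)(1380) = 2808 kg·m²·rpm.
Combined I = 1.875 + 1.091 = 2.966 kg·m².
ω_f = L / I = 2808 / 2.966 = 946.8 rpm.

|ω_f| ≈ 947 rpm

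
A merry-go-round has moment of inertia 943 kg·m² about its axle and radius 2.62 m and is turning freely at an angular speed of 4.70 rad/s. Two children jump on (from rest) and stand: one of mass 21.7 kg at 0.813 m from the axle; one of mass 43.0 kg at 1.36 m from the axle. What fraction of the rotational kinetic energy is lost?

The added mass arrives with no angular momentum about the axle, and any external torque about the axle is negligible, so the system's angular momentum is conserved.
Added inertia Σmr² = (21.7)(0.813)² + (43.0)(1.36)² = 93.88 kg·m²; I_f = 943.0 + 93.88 = 1037 kg·m².
ω_f = I_p ω_i / I_f = (943.0)(4.70) / 1037 = 4.274 rad/s.
KE_i = ½(943.0)(4.700 rad/s)² = 10420 J; KE_f = ½(1037)(4.274)² = 9472 J.
Fraction lost = 0.09054.

fraction ≈ 0.0905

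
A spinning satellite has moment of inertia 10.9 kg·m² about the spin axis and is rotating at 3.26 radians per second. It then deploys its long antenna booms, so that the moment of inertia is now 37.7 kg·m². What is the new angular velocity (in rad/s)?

No external torque acts about the spin axis, so angular momentum is conserved.
ω₂ = I₁ω₁ / I₂ = (10.90)(3.26 rad/s) / (37.70) = 0.9425 rad/s.

ω₂ ≈ 0.943 rad/s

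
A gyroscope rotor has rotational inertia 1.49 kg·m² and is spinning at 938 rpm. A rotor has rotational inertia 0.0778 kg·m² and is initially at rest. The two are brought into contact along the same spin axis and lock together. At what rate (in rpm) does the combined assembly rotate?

The coupling torques are internal; angular momentum about the shared axis is conserved.
Taking A's sense as positive: L = (1.490)(938) = 1398 kg·m²·rpm.
Combined I = 1.490 + 0.07780 = 1.568 kg·m².
ω_f = L / I = 1398 / 1.568 = 891.5 rpm.

|ω_f| ≈ 891 rpm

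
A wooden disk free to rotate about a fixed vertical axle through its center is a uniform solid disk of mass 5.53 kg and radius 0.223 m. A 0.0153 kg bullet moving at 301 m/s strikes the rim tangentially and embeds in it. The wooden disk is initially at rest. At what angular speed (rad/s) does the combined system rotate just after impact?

About the axle the impulsive forces during the collision are internal, so angular momentum about that axis is conserved.
I_p = ½(5.53)(0.223)² = 0.1375 kg·m². Taking the sense of the bullet's angular momentum as positive, L_{bullet} = m v R = (0.0153)(301)(0.223) = 1.027 kg·m²/s.
L_i = 0 + 1.027 = 1.027 kg·m²/s.
After sticking, I_f = I_p + m R² = 0.1375 + (0.0153)(0.223)² = 0.1383 kg·m².
ω_f = L_i / I_f = 1.027 / 0.1383 = 7.428 rad/s.

|ω_f| ≈ 7.43 rad/s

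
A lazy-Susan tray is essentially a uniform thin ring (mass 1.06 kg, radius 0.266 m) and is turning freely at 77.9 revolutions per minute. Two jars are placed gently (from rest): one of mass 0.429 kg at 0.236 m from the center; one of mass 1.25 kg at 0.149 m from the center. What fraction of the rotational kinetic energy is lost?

The added mass arrives with no angular momentum about the center, and any external torque about the center is negligible, so the system's angular momentum is conserved.
I_p = (1.06)(0.266)² = 0.07500 kg·m².
Added inertia Σmr² = (0.429)(0.236)² + (1.25)(0.149)² = 0.05164 kg·m²; I_f = 0.07500 + 0.05164 = 0.1266 kg·m².
ω_f = I_p ω_i / I_f = (0.07500)(77.9) / 0.1266 = 46.13 rpm.
KE_i = ½(0.07500)(8.158 rad/s)² = 2.496 J; KE_f = ½(0.1266)(4.831)² = 1.478 J.
Fraction lost = 0.4078.

fraction ≈ 0.408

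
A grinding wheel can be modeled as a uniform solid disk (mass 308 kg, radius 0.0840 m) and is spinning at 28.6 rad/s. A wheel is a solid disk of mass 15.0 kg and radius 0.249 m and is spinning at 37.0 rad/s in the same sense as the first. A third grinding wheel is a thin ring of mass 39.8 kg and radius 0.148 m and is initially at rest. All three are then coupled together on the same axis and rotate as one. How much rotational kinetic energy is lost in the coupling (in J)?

ΔKE lost ≈ 282 J

The coupling torques are internal; angular momentum about the shared axis is conserved.
Moments of inertia: I_A = ½(308)(0.0840)² = 1.087 kg·m²; I_B = ½(15.0)(0.249)² = 0.4650 kg·m²; I_C = (39.8)(0.148)² = 0.8718 kg·m².
Taking A's sense as positive: L = (1.087)(28.6) + (0.4650)(37.0) = 48.28 kg·m²·rad/s.
Combined I = 1.087 + 0.4650 + 0.8718 = 2.423 kg·m².
ω_f = L / I = 48.28 / 2.423 = 19.92 rad/s.
KE_i = ½ΣIω² = 762.7 J; KE_f = ½(2.423)(19.92)² = 481.0 J.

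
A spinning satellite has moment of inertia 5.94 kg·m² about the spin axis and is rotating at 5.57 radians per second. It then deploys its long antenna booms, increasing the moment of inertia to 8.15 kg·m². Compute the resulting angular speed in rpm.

ω₂ ≈ 38.8 rpm

No external torque acts about the spin axis, so angular momentum is conserved.
ω₂ = I₁ω₁ / I₂ = (5.940)(5.57 rad/s) / (8.150) = 4.060 rad/s = 38.77 rpm.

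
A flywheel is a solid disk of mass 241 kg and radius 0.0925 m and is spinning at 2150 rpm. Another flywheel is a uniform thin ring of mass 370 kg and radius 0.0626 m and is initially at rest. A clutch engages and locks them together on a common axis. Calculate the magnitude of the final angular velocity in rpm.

|ω_f| ≈ 893 rpm

The coupling torques are internal; angular momentum about the shared axis is conserved.
Moments of inertia: I_A = ½(241)(0.0925)² = 1.031 kg·m²; I_B = (370)(0.0626)² = 1.450 kg·m².
Taking A's sense as positive: L = (1.031)(2150) = 2217 kg·m²·rpm.
Combined I = 1.031 + 1.450 = 2.481 kg·m².
ω_f = L / I = 2217 / 2.481 = 893.5 rpm.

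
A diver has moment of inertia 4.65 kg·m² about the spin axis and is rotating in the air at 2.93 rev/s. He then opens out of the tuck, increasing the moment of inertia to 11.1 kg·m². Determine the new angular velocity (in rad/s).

ω₂ ≈ 7.71 rad/s

With no external torque about the axis, L is conserved: I₁ω₁ = I₂ω₂.
ω₂ = I₁ω₁ / I₂ = (4.650)(2.93 rev/s) / (11.10) = 1.227 rev/s = 7.712 rad/s.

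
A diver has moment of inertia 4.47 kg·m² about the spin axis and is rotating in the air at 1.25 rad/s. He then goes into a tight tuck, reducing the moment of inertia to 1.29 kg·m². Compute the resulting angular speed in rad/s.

With no external torque about the axis, L is conserved: I₁ω₁ = I₂ω₂.
ω₂ = I₁ω₁ / I₂ = (4.470)(1.25 rad/s) / (1.290) = 4.331 rad/s.

ω₂ ≈ 4.33 rad/s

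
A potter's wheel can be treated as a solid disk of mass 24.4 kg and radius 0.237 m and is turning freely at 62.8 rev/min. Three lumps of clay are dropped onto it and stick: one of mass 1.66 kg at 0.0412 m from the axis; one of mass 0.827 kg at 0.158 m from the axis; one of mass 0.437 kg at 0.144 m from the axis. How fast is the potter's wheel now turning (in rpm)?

ω_f ≈ 60.0 rpm

No external torque acts about the axis; L_before = L_after.
I_p = ½(24.4)(0.237)² = 0.6853 kg·m².
Added inertia Σmr² = (1.66)(0.0412)² + (0.827)(0.158)² + (0.437)(0.144)² = 0.03252 kg·m²; I_f = 0.6853 + 0.03252 = 0.7178 kg·m².
ω_f = I_p ω_i / I_f = (0.6853)(62.8) / 0.7178 = 59.95 rpm.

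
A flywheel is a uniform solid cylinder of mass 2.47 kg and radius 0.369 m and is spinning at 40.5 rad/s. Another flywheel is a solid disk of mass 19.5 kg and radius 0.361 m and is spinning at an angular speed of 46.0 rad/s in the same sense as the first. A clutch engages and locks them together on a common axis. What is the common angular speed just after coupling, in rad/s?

No external torque acts about the common axis, so total angular momentum is conserved.
Moments of inertia: I_A = ½(2.47)(0.369)² = 0.1682 kg·m²; I_B = ½(19.5)(0.361)² = 1.271 kg·m².
Taking A's sense as positive: L = (0.1682)(40.5) + (1.271)(46.0) = 65.26 kg·m²·rad/s.
Combined I = 0.1682 + 1.271 = 1.439 kg·m².
ω_f = L / I = 65.26 / 1.439 = 45.36 rad/s.

|ω_f| ≈ 45.4 rad/s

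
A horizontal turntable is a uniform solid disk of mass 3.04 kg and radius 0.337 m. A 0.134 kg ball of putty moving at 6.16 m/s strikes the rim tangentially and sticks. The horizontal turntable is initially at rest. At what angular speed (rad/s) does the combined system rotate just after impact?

|ω_f| ≈ 1.48 rad/s

The axle reaction passes through the axle and exerts no torque about it; angular momentum about the axle is conserved through the impact.
I_p = ½(3.04)(0.337)² = 0.1726 kg·m². Taking the sense of the ball of putty's angular momentum as positive, L_{ball} = m v R = (0.134)(6.16)(0.337) = 0.2782 kg·m²/s.
L_i = 0 + 0.2782 = 0.2782 kg·m²/s.
After sticking, I_f = I_p + m R² = 0.1726 + (0.134)(0.337)² = 0.1878 kg·m².
ω_f = L_i / I_f = 0.2782 / 0.1878 = 1.481 rad/s.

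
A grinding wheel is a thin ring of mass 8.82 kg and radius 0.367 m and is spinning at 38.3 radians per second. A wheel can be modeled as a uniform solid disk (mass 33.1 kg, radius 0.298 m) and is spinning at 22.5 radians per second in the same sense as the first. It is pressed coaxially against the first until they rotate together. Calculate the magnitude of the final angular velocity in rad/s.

|ω_f| ≈ 29.6 rad/s

No external torque acts about the common axis, so total angular momentum is conserved.
Moments of inertia: I_A = (8.82)(0.367)² = 1.188 kg·m²; I_B = ½(33.1)(0.298)² = 1.470 kg·m².
Taking A's sense as positive: L = (1.188)(38.3) + (1.470)(22.5) = 78.57 kg·m²·rad/s.
Combined I = 1.188 + 1.470 = 2.658 kg·m².
ω_f = L / I = 78.57 / 2.658 = 29.56 rad/s.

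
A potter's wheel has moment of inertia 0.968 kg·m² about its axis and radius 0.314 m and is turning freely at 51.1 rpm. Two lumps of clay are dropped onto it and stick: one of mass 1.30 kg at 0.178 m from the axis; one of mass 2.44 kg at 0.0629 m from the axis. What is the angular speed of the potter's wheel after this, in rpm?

ω_f ≈ 48.5 rpm

The added mass arrives with no angular momentum about the axis, and any external torque about the axis is negligible, so the system's angular momentum is conserved.
Added inertia Σmr² = (1.30)(0.178)² + (2.44)(0.0629)² = 0.05084 kg·m²; I_f = 0.9680 + 0.05084 = 1.019 kg·m².
ω_f = I_p ω_i / I_f = (0.9680)(51.1) / 1.019 = 48.55 rpm.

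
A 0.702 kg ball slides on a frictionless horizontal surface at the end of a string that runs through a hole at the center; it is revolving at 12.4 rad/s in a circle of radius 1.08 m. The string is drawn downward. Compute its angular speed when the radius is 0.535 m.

ω₂ ≈ 50.5 rad/s

No torque about the axis ⇒ m r₁² ω₁ = m r₂² ω₂.
ω₂ = ω₁ (r₁/r₂)² = (12.4)(1.08/0.535)² = 50.53 rad/s.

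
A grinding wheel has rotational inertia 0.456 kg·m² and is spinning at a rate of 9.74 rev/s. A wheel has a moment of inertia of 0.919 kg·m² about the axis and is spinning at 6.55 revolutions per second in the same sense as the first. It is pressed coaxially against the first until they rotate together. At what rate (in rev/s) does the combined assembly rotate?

|ω_f| ≈ 7.61 rev/s

No external torque acts about the common axis, so total angular momentum is conserved.
Taking A's sense as positive: L = (0.4560)(9.74) + (0.9190)(6.55) = 10.46 kg·m²·rev/s.
Combined I = 0.4560 + 0.9190 = 1.375 kg·m².
ω_f = L / I = 10.46 / 1.375 = 7.608 rev/s.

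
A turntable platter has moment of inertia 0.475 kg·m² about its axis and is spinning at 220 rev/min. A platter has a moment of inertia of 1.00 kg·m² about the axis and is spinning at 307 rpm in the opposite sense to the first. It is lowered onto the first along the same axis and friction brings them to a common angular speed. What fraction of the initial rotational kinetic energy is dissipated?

fraction ≈ 0.763

No external torque acts about the common axis, so total angular momentum is conserved.
Taking A's sense as positive: L = (0.4750)(220) − (1.000)(307) = -202.5 kg·m²·rpm.
Combined I = 0.4750 + 1.000 = 1.475 kg·m².
ω_f = L / I = -202.5 / 1.475 = -137.3 rpm.
KE_i = ½ΣIω² = 642.8 J; KE_f = ½(1.475)(14.38)² = 152.4 J.
Fraction dissipated = (KE_i − KE_f)/KE_i = 0.7629.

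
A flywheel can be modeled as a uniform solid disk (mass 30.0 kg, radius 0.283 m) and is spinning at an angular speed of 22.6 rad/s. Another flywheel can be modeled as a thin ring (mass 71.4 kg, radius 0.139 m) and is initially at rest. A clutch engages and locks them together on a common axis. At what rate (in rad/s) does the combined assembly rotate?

The coupling torques are internal; angular momentum about the shared axis is conserved.
Moments of inertia: I_A = ½(30.0)(0.283)² = 1.201 kg·m²; I_B = (71.4)(0.139)² = 1.380 kg·m².
Taking A's sense as positive: L = (1.201)(22.6) = 27.15 kg·m²·rad/s.
Combined I = 1.201 + 1.380 = 2.581 kg·m².
ω_f = L / I = 27.15 / 2.581 = 10.52 rad/s.

|ω_f| ≈ 10.5 rad/s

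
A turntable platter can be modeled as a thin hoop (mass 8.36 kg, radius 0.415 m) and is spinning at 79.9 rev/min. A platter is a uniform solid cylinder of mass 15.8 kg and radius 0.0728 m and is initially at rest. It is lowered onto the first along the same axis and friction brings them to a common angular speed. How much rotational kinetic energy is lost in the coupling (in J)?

ΔKE lost ≈ 1.42 J

The coupling torques are internal; angular momentum about the shared axis is conserved.
Moments of inertia: I_A = (8.36)(0.415)² = 1.440 kg·m²; I_B = ½(15.8)(0.0728)² = 0.04187 kg·m².
Taking A's sense as positive: L = (1.440)(79.9) = 115.0 kg·m²·rpm.
Combined I = 1.440 + 0.04187 = 1.482 kg·m².
ω_f = L / I = 115.0 / 1.482 = 77.64 rpm.
KE_i = ½ΣIω² = 50.40 J; KE_f = ½(1.482)(8.131)² = 48.97 J.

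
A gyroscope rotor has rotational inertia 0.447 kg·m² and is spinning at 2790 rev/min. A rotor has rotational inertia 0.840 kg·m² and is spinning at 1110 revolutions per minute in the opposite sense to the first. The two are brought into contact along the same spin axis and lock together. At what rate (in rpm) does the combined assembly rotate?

No external torque acts about the common axis, so total angular momentum is conserved.
Taking A's sense as positive: L = (0.4470)(2790) − (0.8400)(1110) = 314.7 kg·m²·rpm.
Combined I = 0.4470 + 0.8400 = 1.287 kg·m².
ω_f = L / I = 314.7 / 1.287 = 244.5 rpm.

|ω_f| ≈ 245 rpm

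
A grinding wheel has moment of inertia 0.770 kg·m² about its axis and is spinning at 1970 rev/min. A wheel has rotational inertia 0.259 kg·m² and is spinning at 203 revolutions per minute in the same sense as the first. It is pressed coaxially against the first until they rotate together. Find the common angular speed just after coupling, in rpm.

|ω_f| ≈ 1530 rpm

No external torque acts about the common axis, so total angular momentum is conserved.
Taking A's sense as positive: L = (0.7700)(1970) + (0.2590)(203) = 1569 kg·m²·rpm.
Combined I = 0.7700 + 0.2590 = 1.029 kg·m².
ω_f = L / I = 1569 / 1.029 = 1525 rpm.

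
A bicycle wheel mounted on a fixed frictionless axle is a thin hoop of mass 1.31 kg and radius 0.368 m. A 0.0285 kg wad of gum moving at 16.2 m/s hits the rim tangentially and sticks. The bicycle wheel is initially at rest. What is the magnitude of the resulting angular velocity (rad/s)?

|ω_f| ≈ 0.937 rad/s

About the axle the impulsive forces during the collision are internal, so angular momentum about that axis is conserved.
I_p = (1.31)(0.368)² = 0.1774 kg·m². Taking the sense of the wad of gum's angular momentum as positive, L_{wad} = m v R = (0.0285)(16.2)(0.368) = 0.1699 kg·m²/s.
L_i = 0 + 0.1699 = 0.1699 kg·m²/s.
After sticking, I_f = I_p + m R² = 0.1774 + (0.0285)(0.368)² = 0.1813 kg·m².
ω_f = L_i / I_f = 0.1699 / 0.1813 = 0.9373 rad/s.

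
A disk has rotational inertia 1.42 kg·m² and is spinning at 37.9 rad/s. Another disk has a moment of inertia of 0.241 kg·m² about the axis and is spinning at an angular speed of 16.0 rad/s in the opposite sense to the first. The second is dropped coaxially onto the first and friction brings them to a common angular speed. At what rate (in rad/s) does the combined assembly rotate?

The coupling torques are internal; angular momentum about the shared axis is conserved.
Taking A's sense as positive: L = (1.420)(37.9) − (0.2410)(16.0) = 49.96 kg·m²·rad/s.
Combined I = 1.420 + 0.2410 = 1.661 kg·m².
ω_f = L / I = 49.96 / 1.661 = 30.08 rad/s.

|ω_f| ≈ 30.1 rad/s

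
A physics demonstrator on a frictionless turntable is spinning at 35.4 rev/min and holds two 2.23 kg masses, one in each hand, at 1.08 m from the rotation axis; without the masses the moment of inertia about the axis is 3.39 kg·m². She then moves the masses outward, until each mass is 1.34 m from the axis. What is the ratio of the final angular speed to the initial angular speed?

ω₂/ω₁ ≈ 0.754

Angular momentum about the spin axis is conserved since the torque about it is zero.
I₁ = 3.39 + 2(2.23)(1.08)² = 8.592 kg·m²; I₂ = 3.39 + 2(2.23)(1.34)² = 11.40 kg·m².
ω₂/ω₁ = I₁/I₂ = 8.592 / 11.40 = 0.7538.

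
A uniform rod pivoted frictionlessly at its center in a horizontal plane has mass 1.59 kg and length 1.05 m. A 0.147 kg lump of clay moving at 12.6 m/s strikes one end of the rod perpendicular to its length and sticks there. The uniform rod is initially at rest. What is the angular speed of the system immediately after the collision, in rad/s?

|ω_f| ≈ 5.21 rad/s

About the pivot the impulsive forces during the collision are internal, so angular momentum about that axis is conserved.
I_p = (1/12)(1.59)(1.05)² = 0.1461 kg·m². Taking the sense of the lump of clay's angular momentum as positive, L_{lump} = m v R = (0.147)(12.6)(1.05/2) = 0.9724 kg·m²/s.
L_i = 0 + 0.9724 = 0.9724 kg·m²/s.
After sticking, I_f = I_p + m R² = 0.1461 + (0.147)(1.05/2)² = 0.1866 kg·m².
ω_f = L_i / I_f = 0.9724 / 0.1866 = 5.211 rad/s.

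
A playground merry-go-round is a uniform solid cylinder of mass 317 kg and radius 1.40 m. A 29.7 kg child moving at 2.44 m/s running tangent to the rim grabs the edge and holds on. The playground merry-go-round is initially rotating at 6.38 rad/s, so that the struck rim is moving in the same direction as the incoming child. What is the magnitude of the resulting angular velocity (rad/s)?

|ω_f| ≈ 5.65 rad/s

The axle reaction passes through the axle and exerts no torque about it; angular momentum about the axle is conserved through the impact.
I_p = ½(317)(1.40)² = 310.7 kg·m². Taking the sense of the child's angular momentum as positive, L_{child} = m v R = (29.7)(2.44)(1.40) = 101.5 kg·m²/s.
L_i = +I_p ω_p + m v R = +(310.7)(6.38) + 101.5 = 2083 kg·m²/s.
After sticking, I_f = I_p + m R² = 310.7 + (29.7)(1.40)² = 368.9 kg·m².
ω_f = L_i / I_f = 2083 / 368.9 = 5.648 rad/s.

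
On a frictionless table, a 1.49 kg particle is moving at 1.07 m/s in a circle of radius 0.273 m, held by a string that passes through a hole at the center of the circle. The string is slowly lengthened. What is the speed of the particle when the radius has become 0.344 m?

Central (radial) force ⇒ zero torque about the center ⇒ m v r is constant.
v₂ = v₁ r₁ / r₂ = (1.07)(0.273) / (0.344) = 0.8492 m/s.

v₂ ≈ 0.849 m/s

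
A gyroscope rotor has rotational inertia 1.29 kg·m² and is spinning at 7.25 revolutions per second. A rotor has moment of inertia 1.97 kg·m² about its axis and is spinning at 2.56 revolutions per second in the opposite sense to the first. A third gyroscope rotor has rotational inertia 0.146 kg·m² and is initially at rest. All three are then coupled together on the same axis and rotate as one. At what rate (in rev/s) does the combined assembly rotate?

|ω_f| ≈ 1.27 rev/s

The coupling torques are internal; angular momentum about the shared axis is conserved.
Taking A's sense as positive: L = (1.290)(7.25) − (1.970)(2.56) = 4.309 kg·m²·rev/s.
Combined I = 1.290 + 1.970 + 0.1460 = 3.406 kg·m².
ω_f = L / I = 4.309 / 3.406 = 1.265 rev/s.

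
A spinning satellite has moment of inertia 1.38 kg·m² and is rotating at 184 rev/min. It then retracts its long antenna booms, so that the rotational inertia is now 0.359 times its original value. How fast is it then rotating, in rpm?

Angular momentum about the spin axis is conserved since the torque about it is zero.
I₂ = 0.359 × 1.38 = 0.4954 kg·m².
ω₂ = I₁ω₁ / I₂ = (1.380)(184 rpm) / (0.4954) = 512.5 rpm.

ω₂ ≈ 513 rpm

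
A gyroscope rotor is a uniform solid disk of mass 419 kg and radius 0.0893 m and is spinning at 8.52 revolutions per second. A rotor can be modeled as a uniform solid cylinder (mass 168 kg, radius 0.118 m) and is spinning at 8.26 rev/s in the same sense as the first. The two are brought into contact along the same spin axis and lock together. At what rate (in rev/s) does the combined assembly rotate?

|ω_f| ≈ 8.41 rev/s

No external torque acts about the common axis, so total angular momentum is conserved.
Moments of inertia: I_A = ½(419)(0.0893)² = 1.671 kg·m²; I_B = ½(168)(0.118)² = 1.170 kg·m².
Taking A's sense as positive: L = (1.671)(8.52) + (1.170)(8.26) = 23.90 kg·m²·rev/s.
Combined I = 1.671 + 1.170 = 2.840 kg·m².
ω_f = L / I = 23.90 / 2.840 = 8.413 rev/s.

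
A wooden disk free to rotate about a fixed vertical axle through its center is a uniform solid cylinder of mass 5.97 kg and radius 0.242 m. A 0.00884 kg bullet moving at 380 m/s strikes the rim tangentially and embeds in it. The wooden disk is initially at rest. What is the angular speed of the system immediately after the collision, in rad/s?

The axle reaction passes through the axle and exerts no torque about it; angular momentum about the axle is conserved through the impact.
I_p = ½(5.97)(0.242)² = 0.1748 kg·m². Taking the sense of the bullet's angular momentum as positive, L_{bullet} = m v R = (0.00884)(380)(0.242) = 0.8129 kg·m²/s.
L_i = 0 + 0.8129 = 0.8129 kg·m²/s.
After sticking, I_f = I_p + m R² = 0.1748 + (0.00884)(0.242)² = 0.1753 kg·m².
ω_f = L_i / I_f = 0.8129 / 0.1753 = 4.637 rad/s.

|ω_f| ≈ 4.64 rad/s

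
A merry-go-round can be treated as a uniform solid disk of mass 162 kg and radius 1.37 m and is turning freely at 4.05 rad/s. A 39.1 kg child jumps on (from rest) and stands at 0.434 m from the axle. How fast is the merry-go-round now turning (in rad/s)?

The added mass arrives with no angular momentum about the axle, and any external torque about the axle is negligible, so the system's angular momentum is conserved.
I_p = ½(162)(1.37)² = 152.0 kg·m².
Added inertia Σmr² = (39.1)(0.434)² = 7.365 kg·m²; I_f = 152.0 + 7.365 = 159.4 kg·m².
ω_f = I_p ω_i / I_f = (152.0)(4.05) / 159.4 = 3.863 rad/s.

ω_f ≈ 3.86 rad/s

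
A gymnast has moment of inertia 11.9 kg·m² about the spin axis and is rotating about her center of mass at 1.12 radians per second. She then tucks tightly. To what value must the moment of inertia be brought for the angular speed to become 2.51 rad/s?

With no external torque about the axis, L is conserved: I₁ω₁ = I₂ω₂.
I₂ = I₁ω₁ / ω₂ = (11.9)(1.12) / (2.51) = 5.310 kg·m².

I₂ ≈ 5.31 kg·m²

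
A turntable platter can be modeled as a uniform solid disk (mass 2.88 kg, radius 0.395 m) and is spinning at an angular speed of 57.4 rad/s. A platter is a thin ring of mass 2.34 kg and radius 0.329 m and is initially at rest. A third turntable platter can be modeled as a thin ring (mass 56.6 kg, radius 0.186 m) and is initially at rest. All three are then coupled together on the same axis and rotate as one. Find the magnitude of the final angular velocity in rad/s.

|ω_f| ≈ 5.29 rad/s

The coupling torques are internal; angular momentum about the shared axis is conserved.
Moments of inertia: I_A = ½(2.88)(0.395)² = 0.2247 kg·m²; I_B = (2.34)(0.329)² = 0.2533 kg·m²; I_C = (56.6)(0.186)² = 1.958 kg·m².
Taking A's sense as positive: L = (0.2247)(57.4) = 12.90 kg·m²·rad/s.
Combined I = 0.2247 + 0.2533 + 1.958 = 2.436 kg·m².
ω_f = L / I = 12.90 / 2.436 = 5.294 rad/s.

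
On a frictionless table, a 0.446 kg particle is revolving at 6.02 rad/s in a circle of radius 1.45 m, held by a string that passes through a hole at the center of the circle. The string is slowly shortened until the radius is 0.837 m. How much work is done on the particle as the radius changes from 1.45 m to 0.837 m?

No torque about the axis ⇒ m r₁² ω₁ = m r₂² ω₂.
ω₂ = ω₁ (r₁/r₂)² = (6.02)(1.45/0.837)² = 18.07 rad/s.
W = ΔKE = ½m(v₂² − v₁²) = 34.00 J.

W ≈ 34.0 J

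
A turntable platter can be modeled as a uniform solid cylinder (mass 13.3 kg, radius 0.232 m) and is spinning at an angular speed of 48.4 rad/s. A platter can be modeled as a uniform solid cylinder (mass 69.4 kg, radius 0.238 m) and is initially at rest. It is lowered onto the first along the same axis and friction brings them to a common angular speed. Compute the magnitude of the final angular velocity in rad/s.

|ω_f| ≈ 7.46 rad/s

The coupling torques are internal; angular momentum about the shared axis is conserved.
Moments of inertia: I_A = ½(13.3)(0.232)² = 0.3579 kg·m²; I_B = ½(69.4)(0.238)² = 1.966 kg·m².
Taking A's sense as positive: L = (0.3579)(48.4) = 17.32 kg·m²·rad/s.
Combined I = 0.3579 + 1.966 = 2.323 kg·m².
ω_f = L / I = 17.32 / 2.323 = 7.456 rad/s.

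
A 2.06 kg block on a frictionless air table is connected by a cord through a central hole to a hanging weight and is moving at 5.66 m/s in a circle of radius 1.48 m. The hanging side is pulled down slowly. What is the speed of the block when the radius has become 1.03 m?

The only horizontal force on the mass is along the cord (radial), so it exerts no torque about the hole and angular momentum m v r is conserved.
v₂ = v₁ r₁ / r₂ = (5.66)(1.48) / (1.03) = 8.133 m/s.

v₂ ≈ 8.13 m/s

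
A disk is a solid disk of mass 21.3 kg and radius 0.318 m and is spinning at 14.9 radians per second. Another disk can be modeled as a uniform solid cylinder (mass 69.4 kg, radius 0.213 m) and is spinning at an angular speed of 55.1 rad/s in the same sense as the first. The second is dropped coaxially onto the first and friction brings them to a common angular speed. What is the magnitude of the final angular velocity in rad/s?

No external torque acts about the common axis, so total angular momentum is conserved.
Moments of inertia: I_A = ½(21.3)(0.318)² = 1.077 kg·m²; I_B = ½(69.4)(0.213)² = 1.574 kg·m².
Taking A's sense as positive: L = (1.077)(14.9) + (1.574)(55.1) = 102.8 kg·m²·rad/s.
Combined I = 1.077 + 1.574 = 2.651 kg·m².
ω_f = L / I = 102.8 / 2.651 = 38.77 rad/s.

|ω_f| ≈ 38.8 rad/s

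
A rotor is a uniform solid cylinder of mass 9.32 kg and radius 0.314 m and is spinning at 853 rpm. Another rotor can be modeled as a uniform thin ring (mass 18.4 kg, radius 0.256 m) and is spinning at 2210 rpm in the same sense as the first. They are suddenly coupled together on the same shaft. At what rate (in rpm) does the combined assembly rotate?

The coupling torques are internal; angular momentum about the shared axis is conserved.
Moments of inertia: I_A = ½(9.32)(0.314)² = 0.4595 kg·m²; I_B = (18.4)(0.256)² = 1.206 kg·m².
Taking A's sense as positive: L = (0.4595)(853) + (1.206)(2210) = 3057 kg·m²·rpm.
Combined I = 0.4595 + 1.206 = 1.665 kg·m².
ω_f = L / I = 3057 / 1.665 = 1836 rpm.

|ω_f| ≈ 1840 rpm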